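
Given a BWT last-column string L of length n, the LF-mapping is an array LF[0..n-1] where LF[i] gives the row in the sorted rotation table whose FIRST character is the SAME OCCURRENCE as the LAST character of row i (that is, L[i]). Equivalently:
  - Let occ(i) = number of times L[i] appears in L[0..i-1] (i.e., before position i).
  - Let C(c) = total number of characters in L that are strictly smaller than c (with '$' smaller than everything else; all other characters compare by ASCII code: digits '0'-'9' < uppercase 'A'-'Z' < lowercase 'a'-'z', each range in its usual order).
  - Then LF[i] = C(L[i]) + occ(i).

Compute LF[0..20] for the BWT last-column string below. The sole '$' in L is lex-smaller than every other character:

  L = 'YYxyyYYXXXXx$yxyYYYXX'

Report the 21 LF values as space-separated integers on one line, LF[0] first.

Char counts: '$':1, 'X':6, 'Y':7, 'x':3, 'y':4
C (first-col start): C('$')=0, C('X')=1, C('Y')=7, C('x')=14, C('y')=17
L[0]='Y': occ=0, LF[0]=C('Y')+0=7+0=7
L[1]='Y': occ=1, LF[1]=C('Y')+1=7+1=8
L[2]='x': occ=0, LF[2]=C('x')+0=14+0=14
L[3]='y': occ=0, LF[3]=C('y')+0=17+0=17
L[4]='y': occ=1, LF[4]=C('y')+1=17+1=18
L[5]='Y': occ=2, LF[5]=C('Y')+2=7+2=9
L[6]='Y': occ=3, LF[6]=C('Y')+3=7+3=10
L[7]='X': occ=0, LF[7]=C('X')+0=1+0=1
L[8]='X': occ=1, LF[8]=C('X')+1=1+1=2
L[9]='X': occ=2, LF[9]=C('X')+2=1+2=3
L[10]='X': occ=3, LF[10]=C('X')+3=1+3=4
L[11]='x': occ=1, LF[11]=C('x')+1=14+1=15
L[12]='$': occ=0, LF[12]=C('$')+0=0+0=0
L[13]='y': occ=2, LF[13]=C('y')+2=17+2=19
L[14]='x': occ=2, LF[14]=C('x')+2=14+2=16
L[15]='y': occ=3, LF[15]=C('y')+3=17+3=20
L[16]='Y': occ=4, LF[16]=C('Y')+4=7+4=11
L[17]='Y': occ=5, LF[17]=C('Y')+5=7+5=12
L[18]='Y': occ=6, LF[18]=C('Y')+6=7+6=13
L[19]='X': occ=4, LF[19]=C('X')+4=1+4=5
L[20]='X': occ=5, LF[20]=C('X')+5=1+5=6

Answer: 7 8 14 17 18 9 10 1 2 3 4 15 0 19 16 20 11 12 13 5 6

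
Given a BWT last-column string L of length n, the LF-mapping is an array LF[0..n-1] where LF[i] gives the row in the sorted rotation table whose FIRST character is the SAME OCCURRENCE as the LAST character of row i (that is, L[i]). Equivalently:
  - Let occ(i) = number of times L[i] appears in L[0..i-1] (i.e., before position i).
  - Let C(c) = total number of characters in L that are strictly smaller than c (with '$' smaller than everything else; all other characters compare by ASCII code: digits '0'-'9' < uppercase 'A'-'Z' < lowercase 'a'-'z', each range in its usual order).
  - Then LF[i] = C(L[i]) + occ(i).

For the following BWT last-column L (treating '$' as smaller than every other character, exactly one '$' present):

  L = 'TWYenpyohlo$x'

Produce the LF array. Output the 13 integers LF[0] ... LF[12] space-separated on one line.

Answer: 1 2 3 4 7 10 12 8 5 6 9 0 11

Derivation:
Char counts: '$':1, 'T':1, 'W':1, 'Y':1, 'e':1, 'h':1, 'l':1, 'n':1, 'o':2, 'p':1, 'x':1, 'y':1
C (first-col start): C('$')=0, C('T')=1, C('W')=2, C('Y')=3, C('e')=4, C('h')=5, C('l')=6, C('n')=7, C('o')=8, C('p')=10, C('x')=11, C('y')=12
L[0]='T': occ=0, LF[0]=C('T')+0=1+0=1
L[1]='W': occ=0, LF[1]=C('W')+0=2+0=2
L[2]='Y': occ=0, LF[2]=C('Y')+0=3+0=3
L[3]='e': occ=0, LF[3]=C('e')+0=4+0=4
L[4]='n': occ=0, LF[4]=C('n')+0=7+0=7
L[5]='p': occ=0, LF[5]=C('p')+0=10+0=10
L[6]='y': occ=0, LF[6]=C('y')+0=12+0=12
L[7]='o': occ=0, LF[7]=C('o')+0=8+0=8
L[8]='h': occ=0, LF[8]=C('h')+0=5+0=5
L[9]='l': occ=0, LF[9]=C('l')+0=6+0=6
L[10]='o': occ=1, LF[10]=C('o')+1=8+1=9
L[11]='$': occ=0, LF[11]=C('$')+0=0+0=0
L[12]='x': occ=0, LF[12]=C('x')+0=11+0=11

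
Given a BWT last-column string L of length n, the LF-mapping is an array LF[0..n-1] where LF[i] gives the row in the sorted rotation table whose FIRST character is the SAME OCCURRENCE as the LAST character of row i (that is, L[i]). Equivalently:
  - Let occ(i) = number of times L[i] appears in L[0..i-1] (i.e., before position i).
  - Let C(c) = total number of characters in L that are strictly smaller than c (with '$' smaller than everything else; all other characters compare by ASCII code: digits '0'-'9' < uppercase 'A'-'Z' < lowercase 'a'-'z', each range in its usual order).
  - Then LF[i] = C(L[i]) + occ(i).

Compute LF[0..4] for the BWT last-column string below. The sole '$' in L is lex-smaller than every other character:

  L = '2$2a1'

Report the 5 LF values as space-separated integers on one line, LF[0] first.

Char counts: '$':1, '1':1, '2':2, 'a':1
C (first-col start): C('$')=0, C('1')=1, C('2')=2, C('a')=4
L[0]='2': occ=0, LF[0]=C('2')+0=2+0=2
L[1]='$': occ=0, LF[1]=C('$')+0=0+0=0
L[2]='2': occ=1, LF[2]=C('2')+1=2+1=3
L[3]='a': occ=0, LF[3]=C('a')+0=4+0=4
L[4]='1': occ=0, LF[4]=C('1')+0=1+0=1

Answer: 2 0 3 4 1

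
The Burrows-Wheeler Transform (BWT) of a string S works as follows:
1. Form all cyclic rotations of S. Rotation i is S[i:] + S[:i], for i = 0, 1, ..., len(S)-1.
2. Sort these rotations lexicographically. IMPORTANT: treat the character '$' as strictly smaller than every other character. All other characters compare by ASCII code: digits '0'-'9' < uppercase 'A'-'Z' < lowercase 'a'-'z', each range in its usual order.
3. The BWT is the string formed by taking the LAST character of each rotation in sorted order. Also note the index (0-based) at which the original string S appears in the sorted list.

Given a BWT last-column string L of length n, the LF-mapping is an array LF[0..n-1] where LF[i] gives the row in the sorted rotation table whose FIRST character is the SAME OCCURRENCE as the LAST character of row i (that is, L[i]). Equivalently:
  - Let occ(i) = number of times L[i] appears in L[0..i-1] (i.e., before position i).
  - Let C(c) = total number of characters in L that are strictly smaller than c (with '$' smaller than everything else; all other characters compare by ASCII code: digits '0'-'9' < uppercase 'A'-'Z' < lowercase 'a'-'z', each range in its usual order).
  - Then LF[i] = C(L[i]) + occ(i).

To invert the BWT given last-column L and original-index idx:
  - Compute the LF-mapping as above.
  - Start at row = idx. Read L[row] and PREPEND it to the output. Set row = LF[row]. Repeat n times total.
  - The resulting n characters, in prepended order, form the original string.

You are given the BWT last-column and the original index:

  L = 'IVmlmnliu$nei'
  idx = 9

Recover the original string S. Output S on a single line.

Answer: millenniumVI$

Derivation:
LF mapping: 1 2 8 6 9 10 7 4 12 0 11 3 5
Walk LF starting at row 9, prepending L[row]:
  step 1: row=9, L[9]='$', prepend. Next row=LF[9]=0
  step 2: row=0, L[0]='I', prepend. Next row=LF[0]=1
  step 3: row=1, L[1]='V', prepend. Next row=LF[1]=2
  step 4: row=2, L[2]='m', prepend. Next row=LF[2]=8
  step 5: row=8, L[8]='u', prepend. Next row=LF[8]=12
  step 6: row=12, L[12]='i', prepend. Next row=LF[12]=5
  step 7: row=5, L[5]='n', prepend. Next row=LF[5]=10
  step 8: row=10, L[10]='n', prepend. Next row=LF[10]=11
  step 9: row=11, L[11]='e', prepend. Next row=LF[11]=3
  step 10: row=3, L[3]='l', prepend. Next row=LF[3]=6
  step 11: row=6, L[6]='l', prepend. Next row=LF[6]=7
  step 12: row=7, L[7]='i', prepend. Next row=LF[7]=4
  step 13: row=4, L[4]='m', prepend. Next row=LF[4]=9
Reversed output: millenniumVI$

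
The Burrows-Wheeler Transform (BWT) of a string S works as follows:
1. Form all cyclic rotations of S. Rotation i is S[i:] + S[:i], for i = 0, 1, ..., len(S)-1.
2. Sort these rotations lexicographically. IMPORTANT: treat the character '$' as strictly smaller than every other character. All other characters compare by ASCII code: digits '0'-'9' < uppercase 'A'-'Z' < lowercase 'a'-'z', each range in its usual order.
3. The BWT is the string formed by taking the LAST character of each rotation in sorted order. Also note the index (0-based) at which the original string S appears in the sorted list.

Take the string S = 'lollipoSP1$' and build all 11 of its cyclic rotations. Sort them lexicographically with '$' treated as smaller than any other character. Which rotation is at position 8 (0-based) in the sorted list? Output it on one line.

All 11 rotations (rotation i = S[i:]+S[:i]):
  rot[0] = lollipoSP1$
  rot[1] = ollipoSP1$l
  rot[2] = llipoSP1$lo
  rot[3] = lipoSP1$lol
  rot[4] = ipoSP1$loll
  rot[5] = poSP1$lolli
  rot[6] = oSP1$lollip
  rot[7] = SP1$lollipo
  rot[8] = P1$lollipoS
  rot[9] = 1$lollipoSP
  rot[10] = $lollipoSP1
Sorted (with $ < everything):
  sorted[0] = $lollipoSP1
  sorted[1] = 1$lollipoSP
  sorted[2] = P1$lollipoS
  sorted[3] = SP1$lollipo
  sorted[4] = ipoSP1$loll
  sorted[5] = lipoSP1$lol
  sorted[6] = llipoSP1$lo
  sorted[7] = lollipoSP1$
  sorted[8] = oSP1$lollip
  sorted[9] = ollipoSP1$l
  sorted[10] = poSP1$lolli
sorted[8] = oSP1$lollip

Answer: oSP1$lollip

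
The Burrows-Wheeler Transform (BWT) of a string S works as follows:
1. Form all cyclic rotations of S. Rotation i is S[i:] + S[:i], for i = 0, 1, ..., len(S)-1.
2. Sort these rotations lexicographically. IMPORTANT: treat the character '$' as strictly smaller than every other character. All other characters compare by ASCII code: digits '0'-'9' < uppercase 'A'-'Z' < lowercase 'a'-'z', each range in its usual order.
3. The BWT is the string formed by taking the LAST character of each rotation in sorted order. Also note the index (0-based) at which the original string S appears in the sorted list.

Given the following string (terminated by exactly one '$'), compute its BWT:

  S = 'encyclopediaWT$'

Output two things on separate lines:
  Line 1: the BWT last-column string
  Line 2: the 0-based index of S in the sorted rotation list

All 15 rotations (rotation i = S[i:]+S[:i]):
  rot[0] = encyclopediaWT$
  rot[1] = ncyclopediaWT$e
  rot[2] = cyclopediaWT$en
  rot[3] = yclopediaWT$enc
  rot[4] = clopediaWT$ency
  rot[5] = lopediaWT$encyc
  rot[6] = opediaWT$encycl
  rot[7] = pediaWT$encyclo
  rot[8] = ediaWT$encyclop
  rot[9] = diaWT$encyclope
  rot[10] = iaWT$encycloped
  rot[11] = aWT$encyclopedi
  rot[12] = WT$encyclopedia
  rot[13] = T$encyclopediaW
  rot[14] = $encyclopediaWT
Sorted (with $ < everything):
  sorted[0] = $encyclopediaWT  (last char: 'T')
  sorted[1] = T$encyclopediaW  (last char: 'W')
  sorted[2] = WT$encyclopedia  (last char: 'a')
  sorted[3] = aWT$encyclopedi  (last char: 'i')
  sorted[4] = clopediaWT$ency  (last char: 'y')
  sorted[5] = cyclopediaWT$en  (last char: 'n')
  sorted[6] = diaWT$encyclope  (last char: 'e')
  sorted[7] = ediaWT$encyclop  (last char: 'p')
  sorted[8] = encyclopediaWT$  (last char: '$')
  sorted[9] = iaWT$encycloped  (last char: 'd')
  sorted[10] = lopediaWT$encyc  (last char: 'c')
  sorted[11] = ncyclopediaWT$e  (last char: 'e')
  sorted[12] = opediaWT$encycl  (last char: 'l')
  sorted[13] = pediaWT$encyclo  (last char: 'o')
  sorted[14] = yclopediaWT$enc  (last char: 'c')
Last column: TWaiynep$dceloc
Original string S is at sorted index 8

Answer: TWaiynep$dceloc
8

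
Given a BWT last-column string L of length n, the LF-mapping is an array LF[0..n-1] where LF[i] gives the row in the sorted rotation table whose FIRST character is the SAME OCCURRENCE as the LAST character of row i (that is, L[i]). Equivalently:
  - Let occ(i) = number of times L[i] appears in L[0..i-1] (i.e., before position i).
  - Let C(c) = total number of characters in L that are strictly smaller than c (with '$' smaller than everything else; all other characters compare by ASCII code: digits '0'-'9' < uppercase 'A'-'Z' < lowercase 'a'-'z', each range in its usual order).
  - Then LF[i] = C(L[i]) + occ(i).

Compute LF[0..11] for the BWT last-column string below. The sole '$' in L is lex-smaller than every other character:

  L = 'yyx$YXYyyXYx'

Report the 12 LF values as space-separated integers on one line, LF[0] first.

Answer: 8 9 6 0 3 1 4 10 11 2 5 7

Derivation:
Char counts: '$':1, 'X':2, 'Y':3, 'x':2, 'y':4
C (first-col start): C('$')=0, C('X')=1, C('Y')=3, C('x')=6, C('y')=8
L[0]='y': occ=0, LF[0]=C('y')+0=8+0=8
L[1]='y': occ=1, LF[1]=C('y')+1=8+1=9
L[2]='x': occ=0, LF[2]=C('x')+0=6+0=6
L[3]='$': occ=0, LF[3]=C('$')+0=0+0=0
L[4]='Y': occ=0, LF[4]=C('Y')+0=3+0=3
L[5]='X': occ=0, LF[5]=C('X')+0=1+0=1
L[6]='Y': occ=1, LF[6]=C('Y')+1=3+1=4
L[7]='y': occ=2, LF[7]=C('y')+2=8+2=10
L[8]='y': occ=3, LF[8]=C('y')+3=8+3=11
L[9]='X': occ=1, LF[9]=C('X')+1=1+1=2
L[10]='Y': occ=2, LF[10]=C('Y')+2=3+2=5
L[11]='x': occ=1, LF[11]=C('x')+1=6+1=7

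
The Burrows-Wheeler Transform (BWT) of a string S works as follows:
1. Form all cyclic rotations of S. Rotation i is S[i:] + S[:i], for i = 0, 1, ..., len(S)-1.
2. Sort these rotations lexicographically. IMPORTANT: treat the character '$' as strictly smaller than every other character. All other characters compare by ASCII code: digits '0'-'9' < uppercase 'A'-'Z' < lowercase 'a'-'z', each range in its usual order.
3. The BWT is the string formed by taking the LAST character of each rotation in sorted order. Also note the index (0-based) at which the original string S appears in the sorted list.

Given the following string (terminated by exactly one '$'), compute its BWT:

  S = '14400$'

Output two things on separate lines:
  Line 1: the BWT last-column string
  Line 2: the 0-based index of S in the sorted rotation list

All 6 rotations (rotation i = S[i:]+S[:i]):
  rot[0] = 14400$
  rot[1] = 4400$1
  rot[2] = 400$14
  rot[3] = 00$144
  rot[4] = 0$1440
  rot[5] = $14400
Sorted (with $ < everything):
  sorted[0] = $14400  (last char: '0')
  sorted[1] = 0$1440  (last char: '0')
  sorted[2] = 00$144  (last char: '4')
  sorted[3] = 14400$  (last char: '$')
  sorted[4] = 400$14  (last char: '4')
  sorted[5] = 4400$1  (last char: '1')
Last column: 004$41
Original string S is at sorted index 3

Answer: 004$41
3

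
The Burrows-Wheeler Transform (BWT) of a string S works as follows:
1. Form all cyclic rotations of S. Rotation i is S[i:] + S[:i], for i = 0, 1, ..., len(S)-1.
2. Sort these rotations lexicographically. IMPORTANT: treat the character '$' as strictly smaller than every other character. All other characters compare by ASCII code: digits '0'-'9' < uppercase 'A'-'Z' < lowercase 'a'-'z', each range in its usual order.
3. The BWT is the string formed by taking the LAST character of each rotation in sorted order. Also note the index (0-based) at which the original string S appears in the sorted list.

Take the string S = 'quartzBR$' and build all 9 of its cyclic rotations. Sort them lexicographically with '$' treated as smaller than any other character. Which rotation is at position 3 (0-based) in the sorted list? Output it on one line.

All 9 rotations (rotation i = S[i:]+S[:i]):
  rot[0] = quartzBR$
  rot[1] = uartzBR$q
  rot[2] = artzBR$qu
  rot[3] = rtzBR$qua
  rot[4] = tzBR$quar
  rot[5] = zBR$quart
  rot[6] = BR$quartz
  rot[7] = R$quartzB
  rot[8] = $quartzBR
Sorted (with $ < everything):
  sorted[0] = $quartzBR
  sorted[1] = BR$quartz
  sorted[2] = R$quartzB
  sorted[3] = artzBR$qu
  sorted[4] = quartzBR$
  sorted[5] = rtzBR$qua
  sorted[6] = tzBR$quar
  sorted[7] = uartzBR$q
  sorted[8] = zBR$quart
sorted[3] = artzBR$qu

Answer: artzBR$qu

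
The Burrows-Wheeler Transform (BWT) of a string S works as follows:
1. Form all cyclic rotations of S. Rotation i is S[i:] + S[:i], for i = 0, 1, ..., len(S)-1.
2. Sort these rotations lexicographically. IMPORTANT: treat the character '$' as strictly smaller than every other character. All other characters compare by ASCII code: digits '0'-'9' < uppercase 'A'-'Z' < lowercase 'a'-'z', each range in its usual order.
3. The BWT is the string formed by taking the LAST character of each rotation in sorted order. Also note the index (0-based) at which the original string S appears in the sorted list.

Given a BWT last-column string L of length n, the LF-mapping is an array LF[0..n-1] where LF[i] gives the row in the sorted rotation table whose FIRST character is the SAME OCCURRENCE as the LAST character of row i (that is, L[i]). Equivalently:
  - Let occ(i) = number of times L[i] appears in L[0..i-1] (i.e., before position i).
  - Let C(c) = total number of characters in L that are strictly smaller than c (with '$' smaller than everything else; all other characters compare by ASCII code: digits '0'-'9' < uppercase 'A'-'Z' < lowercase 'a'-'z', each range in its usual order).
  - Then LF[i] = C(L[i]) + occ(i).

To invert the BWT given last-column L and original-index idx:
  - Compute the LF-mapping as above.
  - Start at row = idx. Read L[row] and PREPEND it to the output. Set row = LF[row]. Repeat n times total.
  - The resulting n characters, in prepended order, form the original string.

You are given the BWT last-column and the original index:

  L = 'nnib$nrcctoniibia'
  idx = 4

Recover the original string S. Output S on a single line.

Answer: cincinnatiribbon$

Derivation:
LF mapping: 10 11 6 2 0 12 15 4 5 16 14 13 7 8 3 9 1
Walk LF starting at row 4, prepending L[row]:
  step 1: row=4, L[4]='$', prepend. Next row=LF[4]=0
  step 2: row=0, L[0]='n', prepend. Next row=LF[0]=10
  step 3: row=10, L[10]='o', prepend. Next row=LF[10]=14
  step 4: row=14, L[14]='b', prepend. Next row=LF[14]=3
  step 5: row=3, L[3]='b', prepend. Next row=LF[3]=2
  step 6: row=2, L[2]='i', prepend. Next row=LF[2]=6
  step 7: row=6, L[6]='r', prepend. Next row=LF[6]=15
  step 8: row=15, L[15]='i', prepend. Next row=LF[15]=9
  step 9: row=9, L[9]='t', prepend. Next row=LF[9]=16
  step 10: row=16, L[16]='a', prepend. Next row=LF[16]=1
  step 11: row=1, L[1]='n', prepend. Next row=LF[1]=11
  step 12: row=11, L[11]='n', prepend. Next row=LF[11]=13
  step 13: row=13, L[13]='i', prepend. Next row=LF[13]=8
  step 14: row=8, L[8]='c', prepend. Next row=LF[8]=5
  step 15: row=5, L[5]='n', prepend. Next row=LF[5]=12
  step 16: row=12, L[12]='i', prepend. Next row=LF[12]=7
  step 17: row=7, L[7]='c', prepend. Next row=LF[7]=4
Reversed output: cincinnatiribbon$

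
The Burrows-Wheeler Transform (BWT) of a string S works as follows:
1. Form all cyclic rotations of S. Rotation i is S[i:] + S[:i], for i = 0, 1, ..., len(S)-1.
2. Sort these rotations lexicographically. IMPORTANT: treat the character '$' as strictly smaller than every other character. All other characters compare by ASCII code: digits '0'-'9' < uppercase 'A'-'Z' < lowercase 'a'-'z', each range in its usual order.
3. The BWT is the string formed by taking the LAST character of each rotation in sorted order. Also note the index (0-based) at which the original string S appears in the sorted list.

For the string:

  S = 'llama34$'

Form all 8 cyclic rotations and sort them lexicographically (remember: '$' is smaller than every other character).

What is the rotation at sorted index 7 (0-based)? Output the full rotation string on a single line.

All 8 rotations (rotation i = S[i:]+S[:i]):
  rot[0] = llama34$
  rot[1] = lama34$l
  rot[2] = ama34$ll
  rot[3] = ma34$lla
  rot[4] = a34$llam
  rot[5] = 34$llama
  rot[6] = 4$llama3
  rot[7] = $llama34
Sorted (with $ < everything):
  sorted[0] = $llama34
  sorted[1] = 34$llama
  sorted[2] = 4$llama3
  sorted[3] = a34$llam
  sorted[4] = ama34$ll
  sorted[5] = lama34$l
  sorted[6] = llama34$
  sorted[7] = ma34$lla
sorted[7] = ma34$lla

Answer: ma34$lla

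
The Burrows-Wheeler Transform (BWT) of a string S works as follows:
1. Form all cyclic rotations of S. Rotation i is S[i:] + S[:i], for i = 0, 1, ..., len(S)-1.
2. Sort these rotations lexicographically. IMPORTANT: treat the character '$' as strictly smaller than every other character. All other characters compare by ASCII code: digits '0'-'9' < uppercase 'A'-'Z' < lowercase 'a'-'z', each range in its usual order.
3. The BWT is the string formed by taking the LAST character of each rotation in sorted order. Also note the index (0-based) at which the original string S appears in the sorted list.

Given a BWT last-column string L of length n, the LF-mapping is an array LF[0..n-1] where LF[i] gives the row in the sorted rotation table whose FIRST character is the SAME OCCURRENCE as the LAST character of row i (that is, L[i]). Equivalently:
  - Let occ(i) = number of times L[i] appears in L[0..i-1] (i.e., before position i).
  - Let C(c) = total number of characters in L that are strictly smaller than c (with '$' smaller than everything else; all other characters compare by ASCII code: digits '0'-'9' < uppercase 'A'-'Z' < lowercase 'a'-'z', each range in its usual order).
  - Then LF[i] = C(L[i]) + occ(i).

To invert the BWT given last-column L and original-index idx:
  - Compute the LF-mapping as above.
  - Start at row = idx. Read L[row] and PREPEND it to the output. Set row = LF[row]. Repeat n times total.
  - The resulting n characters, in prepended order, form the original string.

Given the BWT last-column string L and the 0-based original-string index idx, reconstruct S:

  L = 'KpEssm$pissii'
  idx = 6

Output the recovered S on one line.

LF mapping: 2 7 1 9 10 6 0 8 3 11 12 4 5
Walk LF starting at row 6, prepending L[row]:
  step 1: row=6, L[6]='$', prepend. Next row=LF[6]=0
  step 2: row=0, L[0]='K', prepend. Next row=LF[0]=2
  step 3: row=2, L[2]='E', prepend. Next row=LF[2]=1
  step 4: row=1, L[1]='p', prepend. Next row=LF[1]=7
  step 5: row=7, L[7]='p', prepend. Next row=LF[7]=8
  step 6: row=8, L[8]='i', prepend. Next row=LF[8]=3
  step 7: row=3, L[3]='s', prepend. Next row=LF[3]=9
  step 8: row=9, L[9]='s', prepend. Next row=LF[9]=11
  step 9: row=11, L[11]='i', prepend. Next row=LF[11]=4
  step 10: row=4, L[4]='s', prepend. Next row=LF[4]=10
  step 11: row=10, L[10]='s', prepend. Next row=LF[10]=12
  step 12: row=12, L[12]='i', prepend. Next row=LF[12]=5
  step 13: row=5, L[5]='m', prepend. Next row=LF[5]=6
Reversed output: mississippEK$

Answer: mississippEK$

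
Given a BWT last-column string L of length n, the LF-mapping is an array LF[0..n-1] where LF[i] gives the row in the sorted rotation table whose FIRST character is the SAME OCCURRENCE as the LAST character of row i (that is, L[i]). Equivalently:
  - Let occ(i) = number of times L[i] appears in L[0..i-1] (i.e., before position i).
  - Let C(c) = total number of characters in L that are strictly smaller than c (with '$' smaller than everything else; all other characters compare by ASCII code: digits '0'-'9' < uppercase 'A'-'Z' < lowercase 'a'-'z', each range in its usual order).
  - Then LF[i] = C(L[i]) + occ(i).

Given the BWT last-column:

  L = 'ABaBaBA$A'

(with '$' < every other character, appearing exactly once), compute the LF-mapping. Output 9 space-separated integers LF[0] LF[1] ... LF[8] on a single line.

Answer: 1 4 7 5 8 6 2 0 3

Derivation:
Char counts: '$':1, 'A':3, 'B':3, 'a':2
C (first-col start): C('$')=0, C('A')=1, C('B')=4, C('a')=7
L[0]='A': occ=0, LF[0]=C('A')+0=1+0=1
L[1]='B': occ=0, LF[1]=C('B')+0=4+0=4
L[2]='a': occ=0, LF[2]=C('a')+0=7+0=7
L[3]='B': occ=1, LF[3]=C('B')+1=4+1=5
L[4]='a': occ=1, LF[4]=C('a')+1=7+1=8
L[5]='B': occ=2, LF[5]=C('B')+2=4+2=6
L[6]='A': occ=1, LF[6]=C('A')+1=1+1=2
L[7]='$': occ=0, LF[7]=C('$')+0=0+0=0
L[8]='A': occ=2, LF[8]=C('A')+2=1+2=3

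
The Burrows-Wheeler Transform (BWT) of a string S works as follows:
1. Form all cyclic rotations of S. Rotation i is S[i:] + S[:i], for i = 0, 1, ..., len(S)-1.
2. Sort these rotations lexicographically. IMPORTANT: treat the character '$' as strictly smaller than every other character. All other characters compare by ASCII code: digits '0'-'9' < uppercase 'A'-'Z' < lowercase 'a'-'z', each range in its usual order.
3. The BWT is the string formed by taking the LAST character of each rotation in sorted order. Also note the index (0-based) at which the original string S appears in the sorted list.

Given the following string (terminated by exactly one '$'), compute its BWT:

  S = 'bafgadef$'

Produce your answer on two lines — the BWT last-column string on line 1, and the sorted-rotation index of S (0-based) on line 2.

Answer: fgb$adeaf
3

Derivation:
All 9 rotations (rotation i = S[i:]+S[:i]):
  rot[0] = bafgadef$
  rot[1] = afgadef$b
  rot[2] = fgadef$ba
  rot[3] = gadef$baf
  rot[4] = adef$bafg
  rot[5] = def$bafga
  rot[6] = ef$bafgad
  rot[7] = f$bafgade
  rot[8] = $bafgadef
Sorted (with $ < everything):
  sorted[0] = $bafgadef  (last char: 'f')
  sorted[1] = adef$bafg  (last char: 'g')
  sorted[2] = afgadef$b  (last char: 'b')
  sorted[3] = bafgadef$  (last char: '$')
  sorted[4] = def$bafga  (last char: 'a')
  sorted[5] = ef$bafgad  (last char: 'd')
  sorted[6] = f$bafgade  (last char: 'e')
  sorted[7] = fgadef$ba  (last char: 'a')
  sorted[8] = gadef$baf  (last char: 'f')
Last column: fgb$adeaf
Original string S is at sorted index 3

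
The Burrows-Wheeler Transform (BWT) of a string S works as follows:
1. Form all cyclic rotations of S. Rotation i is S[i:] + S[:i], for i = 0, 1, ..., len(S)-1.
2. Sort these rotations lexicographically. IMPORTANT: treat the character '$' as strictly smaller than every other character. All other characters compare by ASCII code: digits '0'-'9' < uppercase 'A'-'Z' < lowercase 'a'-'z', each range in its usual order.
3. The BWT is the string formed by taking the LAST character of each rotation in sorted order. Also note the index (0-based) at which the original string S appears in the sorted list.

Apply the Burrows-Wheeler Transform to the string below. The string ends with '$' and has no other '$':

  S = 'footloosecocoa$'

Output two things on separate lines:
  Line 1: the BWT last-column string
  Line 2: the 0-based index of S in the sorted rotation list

Answer: aooes$tcclfoooo
5

Derivation:
All 15 rotations (rotation i = S[i:]+S[:i]):
  rot[0] = footloosecocoa$
  rot[1] = ootloosecocoa$f
  rot[2] = otloosecocoa$fo
  rot[3] = tloosecocoa$foo
  rot[4] = loosecocoa$foot
  rot[5] = oosecocoa$footl
  rot[6] = osecocoa$footlo
  rot[7] = secocoa$footloo
  rot[8] = ecocoa$footloos
  rot[9] = cocoa$footloose
  rot[10] = ocoa$footloosec
  rot[11] = coa$footlooseco
  rot[12] = oa$footloosecoc
  rot[13] = a$footloosecoco
  rot[14] = $footloosecocoa
Sorted (with $ < everything):
  sorted[0] = $footloosecocoa  (last char: 'a')
  sorted[1] = a$footloosecoco  (last char: 'o')
  sorted[2] = coa$footlooseco  (last char: 'o')
  sorted[3] = cocoa$footloose  (last char: 'e')
  sorted[4] = ecocoa$footloos  (last char: 's')
  sorted[5] = footloosecocoa$  (last char: '$')
  sorted[6] = loosecocoa$foot  (last char: 't')
  sorted[7] = oa$footloosecoc  (last char: 'c')
  sorted[8] = ocoa$footloosec  (last char: 'c')
  sorted[9] = oosecocoa$footl  (last char: 'l')
  sorted[10] = ootloosecocoa$f  (last char: 'f')
  sorted[11] = osecocoa$footlo  (last char: 'o')
  sorted[12] = otloosecocoa$fo  (last char: 'o')
  sorted[13] = secocoa$footloo  (last char: 'o')
  sorted[14] = tloosecocoa$foo  (last char: 'o')
Last column: aooes$tcclfoooo
Original string S is at sorted index 5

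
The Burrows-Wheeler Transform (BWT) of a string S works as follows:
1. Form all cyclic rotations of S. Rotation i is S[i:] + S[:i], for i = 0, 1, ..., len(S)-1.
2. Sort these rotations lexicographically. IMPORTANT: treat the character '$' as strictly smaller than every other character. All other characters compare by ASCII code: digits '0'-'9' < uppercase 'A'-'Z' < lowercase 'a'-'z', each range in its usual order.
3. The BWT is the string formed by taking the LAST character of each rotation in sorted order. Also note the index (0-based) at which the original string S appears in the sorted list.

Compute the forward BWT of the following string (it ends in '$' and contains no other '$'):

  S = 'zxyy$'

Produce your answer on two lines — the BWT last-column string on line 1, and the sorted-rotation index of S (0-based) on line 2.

All 5 rotations (rotation i = S[i:]+S[:i]):
  rot[0] = zxyy$
  rot[1] = xyy$z
  rot[2] = yy$zx
  rot[3] = y$zxy
  rot[4] = $zxyy
Sorted (with $ < everything):
  sorted[0] = $zxyy  (last char: 'y')
  sorted[1] = xyy$z  (last char: 'z')
  sorted[2] = y$zxy  (last char: 'y')
  sorted[3] = yy$zx  (last char: 'x')
  sorted[4] = zxyy$  (last char: '$')
Last column: yzyx$
Original string S is at sorted index 4

Answer: yzyx$
4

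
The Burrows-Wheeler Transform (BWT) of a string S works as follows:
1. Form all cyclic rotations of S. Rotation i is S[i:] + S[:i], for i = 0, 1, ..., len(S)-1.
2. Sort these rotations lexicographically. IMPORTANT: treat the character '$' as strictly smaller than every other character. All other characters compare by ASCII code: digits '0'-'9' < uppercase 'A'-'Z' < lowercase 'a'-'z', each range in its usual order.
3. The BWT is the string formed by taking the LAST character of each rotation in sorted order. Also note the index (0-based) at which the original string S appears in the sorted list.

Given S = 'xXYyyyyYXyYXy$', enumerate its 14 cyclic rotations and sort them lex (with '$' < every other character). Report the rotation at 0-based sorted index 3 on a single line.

Answer: XyYXy$xXYyyyyY

Derivation:
All 14 rotations (rotation i = S[i:]+S[:i]):
  rot[0] = xXYyyyyYXyYXy$
  rot[1] = XYyyyyYXyYXy$x
  rot[2] = YyyyyYXyYXy$xX
  rot[3] = yyyyYXyYXy$xXY
  rot[4] = yyyYXyYXy$xXYy
  rot[5] = yyYXyYXy$xXYyy
  rot[6] = yYXyYXy$xXYyyy
  rot[7] = YXyYXy$xXYyyyy
  rot[8] = XyYXy$xXYyyyyY
  rot[9] = yYXy$xXYyyyyYX
  rot[10] = YXy$xXYyyyyYXy
  rot[11] = Xy$xXYyyyyYXyY
  rot[12] = y$xXYyyyyYXyYX
  rot[13] = $xXYyyyyYXyYXy
Sorted (with $ < everything):
  sorted[0] = $xXYyyyyYXyYXy
  sorted[1] = XYyyyyYXyYXy$x
  sorted[2] = Xy$xXYyyyyYXyY
  sorted[3] = XyYXy$xXYyyyyY
  sorted[4] = YXy$xXYyyyyYXy
  sorted[5] = YXyYXy$xXYyyyy
  sorted[6] = YyyyyYXyYXy$xX
  sorted[7] = xXYyyyyYXyYXy$
  sorted[8] = y$xXYyyyyYXyYX
  sorted[9] = yYXy$xXYyyyyYX
  sorted[10] = yYXyYXy$xXYyyy
  sorted[11] = yyYXyYXy$xXYyy
  sorted[12] = yyyYXyYXy$xXYy
  sorted[13] = yyyyYXyYXy$xXY
sorted[3] = XyYXy$xXYyyyyY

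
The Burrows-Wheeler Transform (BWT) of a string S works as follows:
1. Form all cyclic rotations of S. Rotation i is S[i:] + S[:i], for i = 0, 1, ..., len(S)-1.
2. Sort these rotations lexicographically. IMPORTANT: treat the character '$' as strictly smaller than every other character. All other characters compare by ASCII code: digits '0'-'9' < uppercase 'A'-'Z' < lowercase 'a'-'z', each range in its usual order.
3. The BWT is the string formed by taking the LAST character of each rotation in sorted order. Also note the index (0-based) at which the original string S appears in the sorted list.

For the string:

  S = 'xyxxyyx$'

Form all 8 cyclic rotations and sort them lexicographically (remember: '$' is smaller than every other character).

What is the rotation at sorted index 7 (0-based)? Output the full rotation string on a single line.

Answer: yyx$xyxx

Derivation:
All 8 rotations (rotation i = S[i:]+S[:i]):
  rot[0] = xyxxyyx$
  rot[1] = yxxyyx$x
  rot[2] = xxyyx$xy
  rot[3] = xyyx$xyx
  rot[4] = yyx$xyxx
  rot[5] = yx$xyxxy
  rot[6] = x$xyxxyy
  rot[7] = $xyxxyyx
Sorted (with $ < everything):
  sorted[0] = $xyxxyyx
  sorted[1] = x$xyxxyy
  sorted[2] = xxyyx$xy
  sorted[3] = xyxxyyx$
  sorted[4] = xyyx$xyx
  sorted[5] = yx$xyxxy
  sorted[6] = yxxyyx$x
  sorted[7] = yyx$xyxx
sorted[7] = yyx$xyxx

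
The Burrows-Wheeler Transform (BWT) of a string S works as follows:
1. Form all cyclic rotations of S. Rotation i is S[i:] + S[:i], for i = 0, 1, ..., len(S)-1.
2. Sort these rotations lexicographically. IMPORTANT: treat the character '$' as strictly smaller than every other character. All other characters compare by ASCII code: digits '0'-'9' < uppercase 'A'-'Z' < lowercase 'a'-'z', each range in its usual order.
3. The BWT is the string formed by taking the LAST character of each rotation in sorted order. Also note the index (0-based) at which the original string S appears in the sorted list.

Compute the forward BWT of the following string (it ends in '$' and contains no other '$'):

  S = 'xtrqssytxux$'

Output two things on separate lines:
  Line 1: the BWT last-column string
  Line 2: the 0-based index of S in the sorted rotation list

All 12 rotations (rotation i = S[i:]+S[:i]):
  rot[0] = xtrqssytxux$
  rot[1] = trqssytxux$x
  rot[2] = rqssytxux$xt
  rot[3] = qssytxux$xtr
  rot[4] = ssytxux$xtrq
  rot[5] = sytxux$xtrqs
  rot[6] = ytxux$xtrqss
  rot[7] = txux$xtrqssy
  rot[8] = xux$xtrqssyt
  rot[9] = ux$xtrqssytx
  rot[10] = x$xtrqssytxu
  rot[11] = $xtrqssytxux
Sorted (with $ < everything):
  sorted[0] = $xtrqssytxux  (last char: 'x')
  sorted[1] = qssytxux$xtr  (last char: 'r')
  sorted[2] = rqssytxux$xt  (last char: 't')
  sorted[3] = ssytxux$xtrq  (last char: 'q')
  sorted[4] = sytxux$xtrqs  (last char: 's')
  sorted[5] = trqssytxux$x  (last char: 'x')
  sorted[6] = txux$xtrqssy  (last char: 'y')
  sorted[7] = ux$xtrqssytx  (last char: 'x')
  sorted[8] = x$xtrqssytxu  (last char: 'u')
  sorted[9] = xtrqssytxux$  (last char: '$')
  sorted[10] = xux$xtrqssyt  (last char: 't')
  sorted[11] = ytxux$xtrqss  (last char: 's')
Last column: xrtqsxyxu$ts
Original string S is at sorted index 9

Answer: xrtqsxyxu$ts
9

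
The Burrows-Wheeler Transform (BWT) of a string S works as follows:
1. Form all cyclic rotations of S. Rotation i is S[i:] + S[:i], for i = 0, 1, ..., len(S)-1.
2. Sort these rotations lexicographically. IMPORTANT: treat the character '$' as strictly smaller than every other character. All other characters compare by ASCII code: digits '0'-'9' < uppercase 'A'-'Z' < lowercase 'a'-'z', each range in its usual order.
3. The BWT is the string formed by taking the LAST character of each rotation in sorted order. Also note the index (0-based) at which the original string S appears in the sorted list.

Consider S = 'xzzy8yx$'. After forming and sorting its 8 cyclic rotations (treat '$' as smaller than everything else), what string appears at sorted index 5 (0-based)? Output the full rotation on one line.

Answer: yx$xzzy8

Derivation:
All 8 rotations (rotation i = S[i:]+S[:i]):
  rot[0] = xzzy8yx$
  rot[1] = zzy8yx$x
  rot[2] = zy8yx$xz
  rot[3] = y8yx$xzz
  rot[4] = 8yx$xzzy
  rot[5] = yx$xzzy8
  rot[6] = x$xzzy8y
  rot[7] = $xzzy8yx
Sorted (with $ < everything):
  sorted[0] = $xzzy8yx
  sorted[1] = 8yx$xzzy
  sorted[2] = x$xzzy8y
  sorted[3] = xzzy8yx$
  sorted[4] = y8yx$xzz
  sorted[5] = yx$xzzy8
  sorted[6] = zy8yx$xz
  sorted[7] = zzy8yx$x
sorted[5] = yx$xzzy8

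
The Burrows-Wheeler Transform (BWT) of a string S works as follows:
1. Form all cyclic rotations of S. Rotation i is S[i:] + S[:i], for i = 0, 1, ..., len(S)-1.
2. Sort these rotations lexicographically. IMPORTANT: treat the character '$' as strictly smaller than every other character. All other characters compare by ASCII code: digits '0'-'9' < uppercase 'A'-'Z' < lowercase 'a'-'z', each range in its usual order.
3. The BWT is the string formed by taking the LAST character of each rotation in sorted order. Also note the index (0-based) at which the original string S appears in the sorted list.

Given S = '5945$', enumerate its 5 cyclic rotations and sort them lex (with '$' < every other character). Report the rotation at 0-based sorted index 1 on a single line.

All 5 rotations (rotation i = S[i:]+S[:i]):
  rot[0] = 5945$
  rot[1] = 945$5
  rot[2] = 45$59
  rot[3] = 5$594
  rot[4] = $5945
Sorted (with $ < everything):
  sorted[0] = $5945
  sorted[1] = 45$59
  sorted[2] = 5$594
  sorted[3] = 5945$
  sorted[4] = 945$5
sorted[1] = 45$59

Answer: 45$59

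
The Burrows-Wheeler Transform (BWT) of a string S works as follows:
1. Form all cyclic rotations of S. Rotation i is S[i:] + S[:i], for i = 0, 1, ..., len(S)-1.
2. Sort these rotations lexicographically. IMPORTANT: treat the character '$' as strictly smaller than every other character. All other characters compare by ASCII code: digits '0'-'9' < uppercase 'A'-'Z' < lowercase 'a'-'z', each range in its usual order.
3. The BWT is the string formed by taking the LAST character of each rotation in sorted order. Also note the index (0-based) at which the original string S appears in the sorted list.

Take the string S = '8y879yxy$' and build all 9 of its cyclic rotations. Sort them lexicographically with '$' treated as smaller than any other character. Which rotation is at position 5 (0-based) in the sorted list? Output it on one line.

All 9 rotations (rotation i = S[i:]+S[:i]):
  rot[0] = 8y879yxy$
  rot[1] = y879yxy$8
  rot[2] = 879yxy$8y
  rot[3] = 79yxy$8y8
  rot[4] = 9yxy$8y87
  rot[5] = yxy$8y879
  rot[6] = xy$8y879y
  rot[7] = y$8y879yx
  rot[8] = $8y879yxy
Sorted (with $ < everything):
  sorted[0] = $8y879yxy
  sorted[1] = 79yxy$8y8
  sorted[2] = 879yxy$8y
  sorted[3] = 8y879yxy$
  sorted[4] = 9yxy$8y87
  sorted[5] = xy$8y879y
  sorted[6] = y$8y879yx
  sorted[7] = y879yxy$8
  sorted[8] = yxy$8y879
sorted[5] = xy$8y879y

Answer: xy$8y879y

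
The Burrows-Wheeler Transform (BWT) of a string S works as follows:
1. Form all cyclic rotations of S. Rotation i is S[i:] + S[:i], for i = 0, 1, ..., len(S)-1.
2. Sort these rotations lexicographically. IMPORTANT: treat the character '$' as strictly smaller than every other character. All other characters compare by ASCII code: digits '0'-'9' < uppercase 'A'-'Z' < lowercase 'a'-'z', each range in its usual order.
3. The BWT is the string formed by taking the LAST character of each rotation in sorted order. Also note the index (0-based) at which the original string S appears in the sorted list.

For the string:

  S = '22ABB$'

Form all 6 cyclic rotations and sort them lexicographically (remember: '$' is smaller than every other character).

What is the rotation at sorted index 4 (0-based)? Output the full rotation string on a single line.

Answer: B$22AB

Derivation:
All 6 rotations (rotation i = S[i:]+S[:i]):
  rot[0] = 22ABB$
  rot[1] = 2ABB$2
  rot[2] = ABB$22
  rot[3] = BB$22A
  rot[4] = B$22AB
  rot[5] = $22ABB
Sorted (with $ < everything):
  sorted[0] = $22ABB
  sorted[1] = 22ABB$
  sorted[2] = 2ABB$2
  sorted[3] = ABB$22
  sorted[4] = B$22AB
  sorted[5] = BB$22A
sorted[4] = B$22AB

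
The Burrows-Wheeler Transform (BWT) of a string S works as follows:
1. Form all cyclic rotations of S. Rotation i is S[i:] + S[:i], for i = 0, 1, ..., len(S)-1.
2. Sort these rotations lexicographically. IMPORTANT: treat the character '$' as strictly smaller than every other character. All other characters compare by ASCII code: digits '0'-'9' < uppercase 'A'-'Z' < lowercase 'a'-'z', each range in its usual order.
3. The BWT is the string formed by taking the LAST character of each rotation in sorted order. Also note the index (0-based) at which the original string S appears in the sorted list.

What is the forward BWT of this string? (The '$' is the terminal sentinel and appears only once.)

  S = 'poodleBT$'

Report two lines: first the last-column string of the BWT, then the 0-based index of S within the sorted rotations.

All 9 rotations (rotation i = S[i:]+S[:i]):
  rot[0] = poodleBT$
  rot[1] = oodleBT$p
  rot[2] = odleBT$po
  rot[3] = dleBT$poo
  rot[4] = leBT$pood
  rot[5] = eBT$poodl
  rot[6] = BT$poodle
  rot[7] = T$poodleB
  rot[8] = $poodleBT
Sorted (with $ < everything):
  sorted[0] = $poodleBT  (last char: 'T')
  sorted[1] = BT$poodle  (last char: 'e')
  sorted[2] = T$poodleB  (last char: 'B')
  sorted[3] = dleBT$poo  (last char: 'o')
  sorted[4] = eBT$poodl  (last char: 'l')
  sorted[5] = leBT$pood  (last char: 'd')
  sorted[6] = odleBT$po  (last char: 'o')
  sorted[7] = oodleBT$p  (last char: 'p')
  sorted[8] = poodleBT$  (last char: '$')
Last column: TeBoldop$
Original string S is at sorted index 8

Answer: TeBoldop$
8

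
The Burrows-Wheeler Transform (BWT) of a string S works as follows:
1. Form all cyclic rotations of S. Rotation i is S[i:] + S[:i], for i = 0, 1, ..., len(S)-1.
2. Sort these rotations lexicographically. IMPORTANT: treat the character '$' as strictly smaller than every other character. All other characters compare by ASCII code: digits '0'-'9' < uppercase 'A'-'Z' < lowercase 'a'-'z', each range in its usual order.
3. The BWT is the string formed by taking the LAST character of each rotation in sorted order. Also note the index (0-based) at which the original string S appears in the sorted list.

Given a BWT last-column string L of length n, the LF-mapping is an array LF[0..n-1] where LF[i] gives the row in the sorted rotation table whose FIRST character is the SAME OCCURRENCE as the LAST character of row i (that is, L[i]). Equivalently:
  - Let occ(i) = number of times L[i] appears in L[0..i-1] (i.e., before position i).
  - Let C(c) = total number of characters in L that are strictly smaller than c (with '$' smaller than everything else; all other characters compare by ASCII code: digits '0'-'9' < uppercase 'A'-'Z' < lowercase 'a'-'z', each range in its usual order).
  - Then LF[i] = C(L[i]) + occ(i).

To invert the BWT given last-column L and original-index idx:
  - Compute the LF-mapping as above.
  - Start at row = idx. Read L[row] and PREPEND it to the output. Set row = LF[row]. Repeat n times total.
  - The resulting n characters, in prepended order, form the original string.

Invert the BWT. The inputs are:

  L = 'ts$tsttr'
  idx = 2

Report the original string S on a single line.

LF mapping: 4 2 0 5 3 6 7 1
Walk LF starting at row 2, prepending L[row]:
  step 1: row=2, L[2]='$', prepend. Next row=LF[2]=0
  step 2: row=0, L[0]='t', prepend. Next row=LF[0]=4
  step 3: row=4, L[4]='s', prepend. Next row=LF[4]=3
  step 4: row=3, L[3]='t', prepend. Next row=LF[3]=5
  step 5: row=5, L[5]='t', prepend. Next row=LF[5]=6
  step 6: row=6, L[6]='t', prepend. Next row=LF[6]=7
  step 7: row=7, L[7]='r', prepend. Next row=LF[7]=1
  step 8: row=1, L[1]='s', prepend. Next row=LF[1]=2
Reversed output: srtttst$

Answer: srtttst$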